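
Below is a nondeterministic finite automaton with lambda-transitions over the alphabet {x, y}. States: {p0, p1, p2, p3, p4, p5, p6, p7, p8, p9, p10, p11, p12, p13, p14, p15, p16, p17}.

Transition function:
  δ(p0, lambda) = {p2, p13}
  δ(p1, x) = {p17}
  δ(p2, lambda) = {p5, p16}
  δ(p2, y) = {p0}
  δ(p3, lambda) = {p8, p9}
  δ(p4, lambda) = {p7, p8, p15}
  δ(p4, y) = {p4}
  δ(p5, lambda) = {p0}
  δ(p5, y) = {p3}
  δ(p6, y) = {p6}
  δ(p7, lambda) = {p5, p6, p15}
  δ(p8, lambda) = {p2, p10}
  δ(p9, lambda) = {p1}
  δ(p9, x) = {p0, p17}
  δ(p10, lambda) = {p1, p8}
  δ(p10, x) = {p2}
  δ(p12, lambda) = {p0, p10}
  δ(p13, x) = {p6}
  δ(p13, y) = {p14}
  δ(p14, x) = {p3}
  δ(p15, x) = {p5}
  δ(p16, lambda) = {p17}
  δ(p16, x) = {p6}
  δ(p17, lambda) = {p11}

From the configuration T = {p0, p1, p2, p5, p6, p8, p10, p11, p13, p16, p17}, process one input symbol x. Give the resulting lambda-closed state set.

p1 on x → {p17}.
p10 on x → {p2}.
p13 on x → {p6}.
p16 on x → {p6}.
No x-transition from p0, p2, p5, p6, p8, p11, p17.
Union after reading x: {p2, p6, p17}.
Now take the lambda-closure:
From p2 via lambda: add p5, p16.
From p17 via lambda: add p11.
From p5 via lambda: add p0.
From p0 via lambda: add p13.
No new states can be added; the closed set is {p0, p2, p5, p6, p11, p13, p16, p17}.

{p0, p2, p5, p6, p11, p13, p16, p17}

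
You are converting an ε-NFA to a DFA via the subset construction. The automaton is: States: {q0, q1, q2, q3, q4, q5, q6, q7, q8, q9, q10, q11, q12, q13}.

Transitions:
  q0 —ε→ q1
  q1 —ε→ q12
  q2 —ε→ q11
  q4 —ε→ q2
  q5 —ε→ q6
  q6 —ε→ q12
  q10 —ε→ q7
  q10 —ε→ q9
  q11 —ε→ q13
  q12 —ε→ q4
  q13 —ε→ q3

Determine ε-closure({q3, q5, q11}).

Start with {q3, q5, q11}.
From q5 via ε: add q6.
From q11 via ε: add q13.
From q6 via ε: add q12.
From q12 via ε: add q4.
From q4 via ε: add q2.
No new states can be added; the closed set is {q2, q3, q4, q5, q6, q11, q12, q13}.

{q2, q3, q4, q5, q6, q11, q12, q13}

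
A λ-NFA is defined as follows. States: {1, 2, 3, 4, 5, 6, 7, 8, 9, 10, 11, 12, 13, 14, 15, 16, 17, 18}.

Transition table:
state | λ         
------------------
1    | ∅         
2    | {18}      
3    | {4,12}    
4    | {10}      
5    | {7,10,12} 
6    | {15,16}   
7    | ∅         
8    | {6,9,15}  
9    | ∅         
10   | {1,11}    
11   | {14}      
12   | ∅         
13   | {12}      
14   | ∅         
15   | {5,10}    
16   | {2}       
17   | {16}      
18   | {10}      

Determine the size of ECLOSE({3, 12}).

Start with {3, 12}.
From 3 via λ: add 4.
From 4 via λ: add 10.
From 10 via λ: add 1, 11.
From 11 via λ: add 14.
λ-closure = {1, 3, 4, 10, 11, 12, 14}, which has 7 states.

7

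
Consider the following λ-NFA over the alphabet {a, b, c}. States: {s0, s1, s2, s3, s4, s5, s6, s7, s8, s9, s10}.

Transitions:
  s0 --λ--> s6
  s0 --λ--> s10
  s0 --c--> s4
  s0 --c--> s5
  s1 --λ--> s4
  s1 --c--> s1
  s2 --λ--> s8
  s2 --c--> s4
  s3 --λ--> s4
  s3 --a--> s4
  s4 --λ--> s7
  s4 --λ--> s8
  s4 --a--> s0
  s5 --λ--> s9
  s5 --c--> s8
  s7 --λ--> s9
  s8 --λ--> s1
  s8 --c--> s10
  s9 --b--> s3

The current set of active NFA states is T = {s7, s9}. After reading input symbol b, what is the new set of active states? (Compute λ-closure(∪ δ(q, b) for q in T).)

s9 on b → {s3}.
No b-transition from s7.
Union after reading b: {s3}.
Now take the λ-closure:
From s3 via λ: add s4.
From s4 via λ: add s7, s8.
From s7 via λ: add s9.
From s8 via λ: add s1.
No new states can be added; the closed set is {s1, s3, s4, s7, s8, s9}.

{s1, s3, s4, s7, s8, s9}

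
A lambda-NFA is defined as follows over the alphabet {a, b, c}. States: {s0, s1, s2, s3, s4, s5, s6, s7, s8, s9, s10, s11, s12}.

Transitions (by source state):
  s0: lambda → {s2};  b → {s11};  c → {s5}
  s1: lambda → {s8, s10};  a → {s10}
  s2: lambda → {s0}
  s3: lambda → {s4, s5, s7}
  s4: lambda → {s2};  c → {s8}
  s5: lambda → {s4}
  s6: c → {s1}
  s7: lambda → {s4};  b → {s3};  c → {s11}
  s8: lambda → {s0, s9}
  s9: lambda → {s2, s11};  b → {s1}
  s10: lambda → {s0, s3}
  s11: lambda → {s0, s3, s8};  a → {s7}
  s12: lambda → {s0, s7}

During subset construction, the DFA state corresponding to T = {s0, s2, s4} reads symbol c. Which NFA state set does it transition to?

s0 on c → {s5}.
s4 on c → {s8}.
No c-transition from s2.
Union after reading c: {s5, s8}.
Now take the lambda-closure:
From s5 via lambda: add s4.
From s8 via lambda: add s0, s9.
From s0 via lambda: add s2.
From s9 via lambda: add s11.
From s11 via lambda: add s3.
From s3 via lambda: add s7.
No new states can be added; the closed set is {s0, s2, s3, s4, s5, s7, s8, s9, s11}.

{s0, s2, s3, s4, s5, s7, s8, s9, s11}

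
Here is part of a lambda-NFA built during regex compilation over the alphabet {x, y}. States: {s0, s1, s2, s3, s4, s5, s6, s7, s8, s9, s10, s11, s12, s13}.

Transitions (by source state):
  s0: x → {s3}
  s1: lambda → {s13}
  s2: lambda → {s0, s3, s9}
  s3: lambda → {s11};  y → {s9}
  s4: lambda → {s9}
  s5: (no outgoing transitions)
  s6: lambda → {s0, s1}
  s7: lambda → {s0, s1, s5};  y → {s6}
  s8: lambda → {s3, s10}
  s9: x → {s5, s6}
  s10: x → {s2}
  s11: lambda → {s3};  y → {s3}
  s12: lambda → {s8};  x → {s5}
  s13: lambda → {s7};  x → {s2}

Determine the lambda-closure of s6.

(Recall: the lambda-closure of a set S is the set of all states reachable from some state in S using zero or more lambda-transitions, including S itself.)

Start with {s6}.
From s6 via lambda: add s0, s1.
From s1 via lambda: add s13.
From s13 via lambda: add s7.
From s7 via lambda: add s5.
No new states can be added; the closed set is {s0, s1, s5, s6, s7, s13}.

{s0, s1, s5, s6, s7, s13}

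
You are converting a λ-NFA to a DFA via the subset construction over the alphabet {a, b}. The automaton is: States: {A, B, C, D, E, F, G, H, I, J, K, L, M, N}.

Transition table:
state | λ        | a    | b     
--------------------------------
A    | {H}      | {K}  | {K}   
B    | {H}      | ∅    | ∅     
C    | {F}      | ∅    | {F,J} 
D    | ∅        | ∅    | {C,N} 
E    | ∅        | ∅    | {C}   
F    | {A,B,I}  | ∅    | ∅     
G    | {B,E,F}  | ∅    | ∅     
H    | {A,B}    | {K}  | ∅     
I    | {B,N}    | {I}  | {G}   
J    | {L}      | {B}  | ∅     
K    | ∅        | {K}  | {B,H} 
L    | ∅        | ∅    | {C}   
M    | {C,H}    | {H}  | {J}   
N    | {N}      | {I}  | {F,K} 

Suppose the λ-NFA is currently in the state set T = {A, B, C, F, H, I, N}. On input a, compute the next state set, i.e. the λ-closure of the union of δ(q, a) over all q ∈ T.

A on a → {K}.
H on a → {K}.
I on a → {I}.
N on a → {I}.
No a-transition from B, C, F.
Union after reading a: {I, K}.
Now take the λ-closure:
From I via λ: add B, N.
From B via λ: add H.
From H via λ: add A.
No new states can be added; the closed set is {A, B, H, I, K, N}.

{A, B, H, I, K, N}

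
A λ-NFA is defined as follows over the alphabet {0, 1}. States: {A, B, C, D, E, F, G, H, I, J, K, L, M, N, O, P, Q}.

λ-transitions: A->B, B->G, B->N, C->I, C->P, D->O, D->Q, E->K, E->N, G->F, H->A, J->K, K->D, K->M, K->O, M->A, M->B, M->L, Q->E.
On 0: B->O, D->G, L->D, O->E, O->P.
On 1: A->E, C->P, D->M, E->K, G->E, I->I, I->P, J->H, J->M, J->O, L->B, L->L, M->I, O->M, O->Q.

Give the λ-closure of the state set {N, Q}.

Start with {N, Q}.
From Q via λ: add E.
From E via λ: add K.
From K via λ: add D, M, O.
From M via λ: add A, B, L.
From B via λ: add G.
From G via λ: add F.
No new states can be added; the closed set is {A, B, D, E, F, G, K, L, M, N, O, Q}.

{A, B, D, E, F, G, K, L, M, N, O, Q}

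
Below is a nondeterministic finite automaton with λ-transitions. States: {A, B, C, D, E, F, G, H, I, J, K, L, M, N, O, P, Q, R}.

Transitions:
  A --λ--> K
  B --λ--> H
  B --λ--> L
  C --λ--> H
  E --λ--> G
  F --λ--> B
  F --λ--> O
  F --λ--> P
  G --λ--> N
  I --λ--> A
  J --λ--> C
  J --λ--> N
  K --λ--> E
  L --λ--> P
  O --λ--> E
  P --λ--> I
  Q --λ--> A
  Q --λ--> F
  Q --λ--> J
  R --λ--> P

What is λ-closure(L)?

{A, E, G, I, K, L, N, P}

Start with {L}.
From L via λ: add P.
From P via λ: add I.
From I via λ: add A.
From A via λ: add K.
From K via λ: add E.
From E via λ: add G.
From G via λ: add N.
No new states can be added; the closed set is {A, E, G, I, K, L, N, P}.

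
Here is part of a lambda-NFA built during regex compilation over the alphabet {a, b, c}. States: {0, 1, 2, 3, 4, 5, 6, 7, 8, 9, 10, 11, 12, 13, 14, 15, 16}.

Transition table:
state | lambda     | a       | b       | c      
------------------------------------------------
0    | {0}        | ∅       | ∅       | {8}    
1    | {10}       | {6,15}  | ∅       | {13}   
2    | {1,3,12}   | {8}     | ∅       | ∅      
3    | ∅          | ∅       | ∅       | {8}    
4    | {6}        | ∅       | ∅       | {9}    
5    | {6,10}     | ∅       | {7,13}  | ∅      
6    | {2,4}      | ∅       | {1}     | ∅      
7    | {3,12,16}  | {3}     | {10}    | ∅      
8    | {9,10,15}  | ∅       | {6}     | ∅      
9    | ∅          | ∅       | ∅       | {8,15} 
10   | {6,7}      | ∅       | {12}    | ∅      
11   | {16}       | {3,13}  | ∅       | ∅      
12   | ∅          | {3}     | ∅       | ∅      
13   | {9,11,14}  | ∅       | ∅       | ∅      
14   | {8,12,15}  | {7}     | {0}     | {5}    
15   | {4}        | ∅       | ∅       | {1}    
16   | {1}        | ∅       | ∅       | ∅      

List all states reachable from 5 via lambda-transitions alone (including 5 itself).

Start with {5}.
From 5 via lambda: add 6, 10.
From 6 via lambda: add 2, 4.
From 10 via lambda: add 7.
From 2 via lambda: add 1, 3, 12.
From 7 via lambda: add 16.
No new states can be added; the closed set is {1, 2, 3, 4, 5, 6, 7, 10, 12, 16}.

{1, 2, 3, 4, 5, 6, 7, 10, 12, 16}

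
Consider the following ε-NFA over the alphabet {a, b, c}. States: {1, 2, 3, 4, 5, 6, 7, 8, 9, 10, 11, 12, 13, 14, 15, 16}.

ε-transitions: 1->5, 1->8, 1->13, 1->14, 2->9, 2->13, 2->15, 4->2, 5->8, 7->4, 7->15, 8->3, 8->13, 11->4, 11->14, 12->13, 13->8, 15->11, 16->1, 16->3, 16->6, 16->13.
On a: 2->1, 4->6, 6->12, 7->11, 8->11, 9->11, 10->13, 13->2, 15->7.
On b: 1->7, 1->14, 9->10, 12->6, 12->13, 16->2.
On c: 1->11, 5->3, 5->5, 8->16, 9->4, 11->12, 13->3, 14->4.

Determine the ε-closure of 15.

{2, 3, 4, 8, 9, 11, 13, 14, 15}

Start with {15}.
From 15 via ε: add 11.
From 11 via ε: add 4, 14.
From 4 via ε: add 2.
From 2 via ε: add 9, 13.
From 13 via ε: add 8.
From 8 via ε: add 3.
No new states can be added; the closed set is {2, 3, 4, 8, 9, 11, 13, 14, 15}.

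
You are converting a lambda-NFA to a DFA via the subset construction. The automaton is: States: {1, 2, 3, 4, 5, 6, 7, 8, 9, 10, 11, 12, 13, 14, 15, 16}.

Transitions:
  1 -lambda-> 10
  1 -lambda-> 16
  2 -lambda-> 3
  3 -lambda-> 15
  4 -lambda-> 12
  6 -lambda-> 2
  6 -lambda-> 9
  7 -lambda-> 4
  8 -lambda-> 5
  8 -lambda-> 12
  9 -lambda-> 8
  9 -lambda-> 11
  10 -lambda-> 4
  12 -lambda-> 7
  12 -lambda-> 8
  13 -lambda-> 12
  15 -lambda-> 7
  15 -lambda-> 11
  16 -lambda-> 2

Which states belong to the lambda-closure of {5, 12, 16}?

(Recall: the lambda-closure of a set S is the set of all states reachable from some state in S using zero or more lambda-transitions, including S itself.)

Start with {5, 12, 16}.
From 12 via lambda: add 7, 8.
From 16 via lambda: add 2.
From 2 via lambda: add 3.
From 7 via lambda: add 4.
From 3 via lambda: add 15.
From 15 via lambda: add 11.
No new states can be added; the closed set is {2, 3, 4, 5, 7, 8, 11, 12, 15, 16}.

{2, 3, 4, 5, 7, 8, 11, 12, 15, 16}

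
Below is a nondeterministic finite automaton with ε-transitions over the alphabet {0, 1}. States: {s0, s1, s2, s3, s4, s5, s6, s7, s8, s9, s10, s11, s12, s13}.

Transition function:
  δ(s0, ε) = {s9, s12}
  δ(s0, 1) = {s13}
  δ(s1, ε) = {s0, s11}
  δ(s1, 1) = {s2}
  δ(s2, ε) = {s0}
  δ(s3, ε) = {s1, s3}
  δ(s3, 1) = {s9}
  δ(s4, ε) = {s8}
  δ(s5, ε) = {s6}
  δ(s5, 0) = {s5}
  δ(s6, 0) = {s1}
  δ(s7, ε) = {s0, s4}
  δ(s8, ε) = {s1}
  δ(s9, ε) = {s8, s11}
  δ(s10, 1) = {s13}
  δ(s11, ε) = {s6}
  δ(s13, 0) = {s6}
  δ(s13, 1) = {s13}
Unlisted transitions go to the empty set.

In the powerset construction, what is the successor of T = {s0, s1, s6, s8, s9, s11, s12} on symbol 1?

{s0, s1, s2, s6, s8, s9, s11, s12, s13}

s0 on 1 → {s13}.
s1 on 1 → {s2}.
No 1-transition from s6, s8, s9, s11, s12.
Union after reading 1: {s2, s13}.
Now take the ε-closure:
From s2 via ε: add s0.
From s0 via ε: add s9, s12.
From s9 via ε: add s8, s11.
From s8 via ε: add s1.
From s11 via ε: add s6.
No new states can be added; the closed set is {s0, s1, s2, s6, s8, s9, s11, s12, s13}.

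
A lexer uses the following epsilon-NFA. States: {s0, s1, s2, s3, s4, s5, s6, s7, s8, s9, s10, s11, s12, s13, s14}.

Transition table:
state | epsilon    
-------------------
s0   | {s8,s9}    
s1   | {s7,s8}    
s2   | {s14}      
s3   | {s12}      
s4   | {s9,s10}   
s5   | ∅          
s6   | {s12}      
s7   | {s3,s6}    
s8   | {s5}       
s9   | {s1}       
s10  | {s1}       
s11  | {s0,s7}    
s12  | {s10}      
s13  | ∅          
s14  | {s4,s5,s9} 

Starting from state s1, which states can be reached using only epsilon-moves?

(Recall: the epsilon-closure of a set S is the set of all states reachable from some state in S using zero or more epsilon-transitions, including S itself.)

Start with {s1}.
From s1 via epsilon: add s7, s8.
From s7 via epsilon: add s3, s6.
From s8 via epsilon: add s5.
From s3 via epsilon: add s12.
From s12 via epsilon: add s10.
No new states can be added; the closed set is {s1, s3, s5, s6, s7, s8, s10, s12}.

{s1, s3, s5, s6, s7, s8, s10, s12}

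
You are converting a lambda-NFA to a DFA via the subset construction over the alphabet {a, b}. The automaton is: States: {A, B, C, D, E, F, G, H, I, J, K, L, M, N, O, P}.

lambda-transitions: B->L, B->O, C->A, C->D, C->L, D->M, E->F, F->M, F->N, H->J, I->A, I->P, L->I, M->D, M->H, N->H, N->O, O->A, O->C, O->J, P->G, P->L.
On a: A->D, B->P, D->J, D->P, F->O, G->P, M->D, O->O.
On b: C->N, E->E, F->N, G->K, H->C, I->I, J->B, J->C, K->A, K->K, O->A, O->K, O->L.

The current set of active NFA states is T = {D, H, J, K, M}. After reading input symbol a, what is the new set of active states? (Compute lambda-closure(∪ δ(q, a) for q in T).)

{A, D, G, H, I, J, L, M, P}

D on a → {J, P}.
M on a → {D}.
No a-transition from H, J, K.
Union after reading a: {D, J, P}.
Now take the lambda-closure:
From D via lambda: add M.
From P via lambda: add G, L.
From L via lambda: add I.
From M via lambda: add H.
From I via lambda: add A.
No new states can be added; the closed set is {A, D, G, H, I, J, L, M, P}.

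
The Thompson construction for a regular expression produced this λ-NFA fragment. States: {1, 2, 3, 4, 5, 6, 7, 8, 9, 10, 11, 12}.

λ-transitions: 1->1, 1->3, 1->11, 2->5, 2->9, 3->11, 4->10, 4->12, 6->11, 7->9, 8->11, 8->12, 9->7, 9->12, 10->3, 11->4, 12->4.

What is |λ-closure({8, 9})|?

8

Start with {8, 9}.
From 8 via λ: add 11, 12.
From 9 via λ: add 7.
From 11 via λ: add 4.
From 4 via λ: add 10.
From 10 via λ: add 3.
λ-closure = {3, 4, 7, 8, 9, 10, 11, 12}, which has 8 states.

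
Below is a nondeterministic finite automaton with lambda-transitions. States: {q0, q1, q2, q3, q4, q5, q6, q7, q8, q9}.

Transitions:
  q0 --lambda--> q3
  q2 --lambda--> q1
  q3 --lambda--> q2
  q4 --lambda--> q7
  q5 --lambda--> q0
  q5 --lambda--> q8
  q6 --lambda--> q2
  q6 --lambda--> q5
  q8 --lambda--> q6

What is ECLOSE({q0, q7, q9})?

Start with {q0, q7, q9}.
From q0 via lambda: add q3.
From q3 via lambda: add q2.
From q2 via lambda: add q1.
No new states can be added; the closed set is {q0, q1, q2, q3, q7, q9}.

{q0, q1, q2, q3, q7, q9}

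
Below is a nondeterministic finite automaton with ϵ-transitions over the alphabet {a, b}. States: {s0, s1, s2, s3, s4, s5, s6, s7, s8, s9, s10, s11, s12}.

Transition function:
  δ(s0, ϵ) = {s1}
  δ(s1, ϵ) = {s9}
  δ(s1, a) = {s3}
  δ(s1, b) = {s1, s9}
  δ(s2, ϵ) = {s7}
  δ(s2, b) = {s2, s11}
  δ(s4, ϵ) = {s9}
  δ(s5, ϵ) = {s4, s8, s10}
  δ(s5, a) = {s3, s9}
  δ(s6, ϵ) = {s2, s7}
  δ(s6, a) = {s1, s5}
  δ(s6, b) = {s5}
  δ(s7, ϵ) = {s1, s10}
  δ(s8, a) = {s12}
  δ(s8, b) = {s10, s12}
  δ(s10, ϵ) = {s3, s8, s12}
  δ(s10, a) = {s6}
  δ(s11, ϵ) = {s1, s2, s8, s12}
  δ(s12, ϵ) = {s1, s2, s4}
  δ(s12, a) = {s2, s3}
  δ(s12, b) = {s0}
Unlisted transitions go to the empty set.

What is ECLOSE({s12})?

Start with {s12}.
From s12 via ϵ: add s1, s2, s4.
From s1 via ϵ: add s9.
From s2 via ϵ: add s7.
From s7 via ϵ: add s10.
From s10 via ϵ: add s3, s8.
No new states can be added; the closed set is {s1, s2, s3, s4, s7, s8, s9, s10, s12}.

{s1, s2, s3, s4, s7, s8, s9, s10, s12}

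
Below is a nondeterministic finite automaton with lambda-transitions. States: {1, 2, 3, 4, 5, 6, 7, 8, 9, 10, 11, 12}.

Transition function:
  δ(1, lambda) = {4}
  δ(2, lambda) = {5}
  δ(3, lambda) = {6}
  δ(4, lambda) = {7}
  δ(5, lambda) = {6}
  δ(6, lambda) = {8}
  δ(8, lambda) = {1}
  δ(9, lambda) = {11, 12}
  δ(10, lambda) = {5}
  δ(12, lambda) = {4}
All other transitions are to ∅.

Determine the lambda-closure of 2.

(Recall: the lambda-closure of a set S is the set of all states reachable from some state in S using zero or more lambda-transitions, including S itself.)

{1, 2, 4, 5, 6, 7, 8}

Start with {2}.
From 2 via lambda: add 5.
From 5 via lambda: add 6.
From 6 via lambda: add 8.
From 8 via lambda: add 1.
From 1 via lambda: add 4.
From 4 via lambda: add 7.
No new states can be added; the closed set is {1, 2, 4, 5, 6, 7, 8}.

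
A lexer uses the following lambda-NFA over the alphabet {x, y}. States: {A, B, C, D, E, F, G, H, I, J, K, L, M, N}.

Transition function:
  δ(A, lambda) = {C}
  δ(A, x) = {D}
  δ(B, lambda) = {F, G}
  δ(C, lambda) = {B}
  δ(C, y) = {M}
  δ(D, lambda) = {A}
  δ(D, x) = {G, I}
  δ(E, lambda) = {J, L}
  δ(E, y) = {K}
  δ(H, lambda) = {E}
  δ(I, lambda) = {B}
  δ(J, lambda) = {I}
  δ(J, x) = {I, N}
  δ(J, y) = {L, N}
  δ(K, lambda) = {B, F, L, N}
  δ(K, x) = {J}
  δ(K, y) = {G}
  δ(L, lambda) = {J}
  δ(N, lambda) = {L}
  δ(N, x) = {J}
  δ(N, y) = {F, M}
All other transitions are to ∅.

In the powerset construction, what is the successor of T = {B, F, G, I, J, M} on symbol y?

{B, F, G, I, J, L, N}

J on y → {L, N}.
No y-transition from B, F, G, I, M.
Union after reading y: {L, N}.
Now take the lambda-closure:
From L via lambda: add J.
From J via lambda: add I.
From I via lambda: add B.
From B via lambda: add F, G.
No new states can be added; the closed set is {B, F, G, I, J, L, N}.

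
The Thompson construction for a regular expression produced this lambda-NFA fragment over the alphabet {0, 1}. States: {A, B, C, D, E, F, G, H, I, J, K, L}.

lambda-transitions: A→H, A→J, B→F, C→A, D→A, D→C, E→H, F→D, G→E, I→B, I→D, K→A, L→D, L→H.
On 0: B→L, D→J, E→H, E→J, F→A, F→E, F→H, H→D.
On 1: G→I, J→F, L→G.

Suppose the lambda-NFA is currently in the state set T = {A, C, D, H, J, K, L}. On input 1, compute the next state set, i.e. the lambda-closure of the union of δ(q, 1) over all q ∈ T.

J on 1 → {F}.
L on 1 → {G}.
No 1-transition from A, C, D, H, K.
Union after reading 1: {F, G}.
Now take the lambda-closure:
From F via lambda: add D.
From G via lambda: add E.
From D via lambda: add A, C.
From E via lambda: add H.
From A via lambda: add J.
No new states can be added; the closed set is {A, C, D, E, F, G, H, J}.

{A, C, D, E, F, G, H, J}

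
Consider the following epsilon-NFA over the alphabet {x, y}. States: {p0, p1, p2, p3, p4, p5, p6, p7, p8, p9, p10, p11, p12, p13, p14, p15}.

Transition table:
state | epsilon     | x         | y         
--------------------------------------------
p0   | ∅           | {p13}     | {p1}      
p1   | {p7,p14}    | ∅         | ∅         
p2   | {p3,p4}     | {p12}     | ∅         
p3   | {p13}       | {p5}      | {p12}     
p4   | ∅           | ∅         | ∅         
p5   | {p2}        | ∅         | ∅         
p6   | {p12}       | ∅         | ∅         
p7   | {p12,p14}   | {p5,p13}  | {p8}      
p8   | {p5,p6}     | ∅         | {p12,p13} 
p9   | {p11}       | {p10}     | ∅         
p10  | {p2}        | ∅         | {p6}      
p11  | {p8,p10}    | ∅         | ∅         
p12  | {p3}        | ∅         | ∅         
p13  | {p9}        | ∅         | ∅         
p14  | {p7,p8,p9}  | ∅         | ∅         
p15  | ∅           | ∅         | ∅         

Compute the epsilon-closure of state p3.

{p2, p3, p4, p5, p6, p8, p9, p10, p11, p12, p13}

Start with {p3}.
From p3 via epsilon: add p13.
From p13 via epsilon: add p9.
From p9 via epsilon: add p11.
From p11 via epsilon: add p8, p10.
From p8 via epsilon: add p5, p6.
From p10 via epsilon: add p2.
From p2 via epsilon: add p4.
From p6 via epsilon: add p12.
No new states can be added; the closed set is {p2, p3, p4, p5, p6, p8, p9, p10, p11, p12, p13}.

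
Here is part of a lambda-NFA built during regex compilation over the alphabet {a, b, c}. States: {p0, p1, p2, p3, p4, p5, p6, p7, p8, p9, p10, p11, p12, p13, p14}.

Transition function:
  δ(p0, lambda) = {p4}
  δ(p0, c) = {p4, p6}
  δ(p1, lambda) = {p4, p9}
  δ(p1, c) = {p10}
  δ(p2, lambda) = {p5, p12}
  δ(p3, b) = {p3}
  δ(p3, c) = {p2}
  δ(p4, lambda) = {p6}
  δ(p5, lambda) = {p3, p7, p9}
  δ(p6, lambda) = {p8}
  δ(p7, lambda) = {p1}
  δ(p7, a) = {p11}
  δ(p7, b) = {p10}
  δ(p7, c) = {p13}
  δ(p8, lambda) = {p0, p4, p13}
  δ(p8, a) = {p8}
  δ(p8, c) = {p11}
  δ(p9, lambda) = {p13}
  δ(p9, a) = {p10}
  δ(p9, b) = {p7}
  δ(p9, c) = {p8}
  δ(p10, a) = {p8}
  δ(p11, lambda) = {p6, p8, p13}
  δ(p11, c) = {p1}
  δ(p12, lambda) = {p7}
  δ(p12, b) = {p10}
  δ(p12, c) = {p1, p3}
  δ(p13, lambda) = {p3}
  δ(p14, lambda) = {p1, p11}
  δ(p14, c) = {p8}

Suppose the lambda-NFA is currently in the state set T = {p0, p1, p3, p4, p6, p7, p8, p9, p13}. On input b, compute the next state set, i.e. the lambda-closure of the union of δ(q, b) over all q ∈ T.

{p0, p1, p3, p4, p6, p7, p8, p9, p10, p13}

p3 on b → {p3}.
p7 on b → {p10}.
p9 on b → {p7}.
No b-transition from p0, p1, p4, p6, p8, p13.
Union after reading b: {p3, p7, p10}.
Now take the lambda-closure:
From p7 via lambda: add p1.
From p1 via lambda: add p4, p9.
From p4 via lambda: add p6.
From p9 via lambda: add p13.
From p6 via lambda: add p8.
From p8 via lambda: add p0.
No new states can be added; the closed set is {p0, p1, p3, p4, p6, p7, p8, p9, p10, p13}.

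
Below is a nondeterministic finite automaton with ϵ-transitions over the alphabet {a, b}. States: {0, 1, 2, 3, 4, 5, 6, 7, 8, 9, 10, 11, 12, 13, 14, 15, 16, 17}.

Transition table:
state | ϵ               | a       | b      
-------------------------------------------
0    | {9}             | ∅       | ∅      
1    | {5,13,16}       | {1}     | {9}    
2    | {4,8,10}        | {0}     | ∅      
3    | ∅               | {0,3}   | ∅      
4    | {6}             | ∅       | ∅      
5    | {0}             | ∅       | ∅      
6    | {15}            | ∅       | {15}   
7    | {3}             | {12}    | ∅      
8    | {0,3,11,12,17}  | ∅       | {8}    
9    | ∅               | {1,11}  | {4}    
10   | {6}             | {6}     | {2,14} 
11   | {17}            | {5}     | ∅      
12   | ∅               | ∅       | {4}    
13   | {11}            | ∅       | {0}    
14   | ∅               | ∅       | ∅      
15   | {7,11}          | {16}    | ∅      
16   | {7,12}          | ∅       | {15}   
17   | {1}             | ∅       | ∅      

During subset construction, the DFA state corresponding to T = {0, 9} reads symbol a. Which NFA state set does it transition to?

9 on a → {1, 11}.
No a-transition from 0.
Union after reading a: {1, 11}.
Now take the ϵ-closure:
From 1 via ϵ: add 5, 13, 16.
From 11 via ϵ: add 17.
From 5 via ϵ: add 0.
From 16 via ϵ: add 7, 12.
From 0 via ϵ: add 9.
From 7 via ϵ: add 3.
No new states can be added; the closed set is {0, 1, 3, 5, 7, 9, 11, 12, 13, 16, 17}.

{0, 1, 3, 5, 7, 9, 11, 12, 13, 16, 17}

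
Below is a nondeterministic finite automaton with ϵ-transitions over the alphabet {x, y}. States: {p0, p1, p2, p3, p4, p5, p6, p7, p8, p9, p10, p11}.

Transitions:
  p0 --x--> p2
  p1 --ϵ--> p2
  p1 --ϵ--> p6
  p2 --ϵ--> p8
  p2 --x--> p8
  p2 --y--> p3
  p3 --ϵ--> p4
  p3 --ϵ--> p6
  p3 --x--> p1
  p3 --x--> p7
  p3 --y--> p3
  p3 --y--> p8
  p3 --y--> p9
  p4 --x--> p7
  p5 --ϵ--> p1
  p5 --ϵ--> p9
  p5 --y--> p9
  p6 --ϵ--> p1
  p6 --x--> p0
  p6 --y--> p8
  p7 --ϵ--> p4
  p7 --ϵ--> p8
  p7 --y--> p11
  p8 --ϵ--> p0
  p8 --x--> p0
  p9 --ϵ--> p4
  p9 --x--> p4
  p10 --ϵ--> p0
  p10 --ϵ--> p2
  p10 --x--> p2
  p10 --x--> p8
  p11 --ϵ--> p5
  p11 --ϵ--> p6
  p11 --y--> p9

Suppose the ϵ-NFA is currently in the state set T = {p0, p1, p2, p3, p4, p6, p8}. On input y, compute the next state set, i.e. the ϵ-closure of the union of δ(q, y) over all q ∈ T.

p2 on y → {p3}.
p3 on y → {p3, p8, p9}.
p6 on y → {p8}.
No y-transition from p0, p1, p4, p8.
Union after reading y: {p3, p8, p9}.
Now take the ϵ-closure:
From p3 via ϵ: add p4, p6.
From p8 via ϵ: add p0.
From p6 via ϵ: add p1.
From p1 via ϵ: add p2.
No new states can be added; the closed set is {p0, p1, p2, p3, p4, p6, p8, p9}.

{p0, p1, p2, p3, p4, p6, p8, p9}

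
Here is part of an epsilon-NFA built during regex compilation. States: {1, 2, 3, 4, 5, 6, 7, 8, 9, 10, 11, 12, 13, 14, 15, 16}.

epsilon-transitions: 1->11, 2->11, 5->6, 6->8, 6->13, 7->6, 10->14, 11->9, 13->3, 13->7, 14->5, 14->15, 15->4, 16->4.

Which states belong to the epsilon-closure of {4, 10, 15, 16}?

Start with {4, 10, 15, 16}.
From 10 via epsilon: add 14.
From 14 via epsilon: add 5.
From 5 via epsilon: add 6.
From 6 via epsilon: add 8, 13.
From 13 via epsilon: add 3, 7.
No new states can be added; the closed set is {3, 4, 5, 6, 7, 8, 10, 13, 14, 15, 16}.

{3, 4, 5, 6, 7, 8, 10, 13, 14, 15, 16}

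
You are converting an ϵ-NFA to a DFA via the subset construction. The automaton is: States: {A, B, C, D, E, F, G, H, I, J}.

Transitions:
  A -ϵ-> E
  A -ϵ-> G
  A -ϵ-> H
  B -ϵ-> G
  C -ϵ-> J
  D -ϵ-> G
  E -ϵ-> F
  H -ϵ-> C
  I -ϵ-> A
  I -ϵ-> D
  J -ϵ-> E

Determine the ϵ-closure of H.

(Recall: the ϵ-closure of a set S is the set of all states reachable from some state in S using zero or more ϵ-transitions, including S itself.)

Start with {H}.
From H via ϵ: add C.
From C via ϵ: add J.
From J via ϵ: add E.
From E via ϵ: add F.
No new states can be added; the closed set is {C, E, F, H, J}.

{C, E, F, H, J}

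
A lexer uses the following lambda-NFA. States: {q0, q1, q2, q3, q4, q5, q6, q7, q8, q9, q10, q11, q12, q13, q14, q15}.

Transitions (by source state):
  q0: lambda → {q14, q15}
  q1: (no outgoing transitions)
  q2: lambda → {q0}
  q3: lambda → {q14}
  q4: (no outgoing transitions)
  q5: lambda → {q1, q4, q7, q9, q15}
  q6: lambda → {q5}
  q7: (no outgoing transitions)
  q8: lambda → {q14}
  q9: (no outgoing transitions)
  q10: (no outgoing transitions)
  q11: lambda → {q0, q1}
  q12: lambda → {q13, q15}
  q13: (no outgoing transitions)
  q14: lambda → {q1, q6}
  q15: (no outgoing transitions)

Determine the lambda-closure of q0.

Start with {q0}.
From q0 via lambda: add q14, q15.
From q14 via lambda: add q1, q6.
From q6 via lambda: add q5.
From q5 via lambda: add q4, q7, q9.
No new states can be added; the closed set is {q0, q1, q4, q5, q6, q7, q9, q14, q15}.

{q0, q1, q4, q5, q6, q7, q9, q14, q15}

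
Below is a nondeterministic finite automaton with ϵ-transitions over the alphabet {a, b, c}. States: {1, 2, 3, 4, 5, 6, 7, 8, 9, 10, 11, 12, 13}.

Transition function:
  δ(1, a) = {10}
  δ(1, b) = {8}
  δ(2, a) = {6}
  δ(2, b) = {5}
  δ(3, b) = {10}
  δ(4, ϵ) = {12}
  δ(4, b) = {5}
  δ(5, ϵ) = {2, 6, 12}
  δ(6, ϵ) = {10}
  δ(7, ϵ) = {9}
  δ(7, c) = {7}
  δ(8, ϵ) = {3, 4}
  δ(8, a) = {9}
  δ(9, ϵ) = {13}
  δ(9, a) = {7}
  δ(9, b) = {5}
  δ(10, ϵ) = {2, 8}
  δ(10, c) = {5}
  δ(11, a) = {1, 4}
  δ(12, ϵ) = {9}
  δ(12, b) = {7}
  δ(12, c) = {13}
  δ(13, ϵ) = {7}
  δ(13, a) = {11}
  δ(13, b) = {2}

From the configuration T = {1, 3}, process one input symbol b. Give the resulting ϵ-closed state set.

1 on b → {8}.
3 on b → {10}.
Union after reading b: {8, 10}.
Now take the ϵ-closure:
From 8 via ϵ: add 3, 4.
From 10 via ϵ: add 2.
From 4 via ϵ: add 12.
From 12 via ϵ: add 9.
From 9 via ϵ: add 13.
From 13 via ϵ: add 7.
No new states can be added; the closed set is {2, 3, 4, 7, 8, 9, 10, 12, 13}.

{2, 3, 4, 7, 8, 9, 10, 12, 13}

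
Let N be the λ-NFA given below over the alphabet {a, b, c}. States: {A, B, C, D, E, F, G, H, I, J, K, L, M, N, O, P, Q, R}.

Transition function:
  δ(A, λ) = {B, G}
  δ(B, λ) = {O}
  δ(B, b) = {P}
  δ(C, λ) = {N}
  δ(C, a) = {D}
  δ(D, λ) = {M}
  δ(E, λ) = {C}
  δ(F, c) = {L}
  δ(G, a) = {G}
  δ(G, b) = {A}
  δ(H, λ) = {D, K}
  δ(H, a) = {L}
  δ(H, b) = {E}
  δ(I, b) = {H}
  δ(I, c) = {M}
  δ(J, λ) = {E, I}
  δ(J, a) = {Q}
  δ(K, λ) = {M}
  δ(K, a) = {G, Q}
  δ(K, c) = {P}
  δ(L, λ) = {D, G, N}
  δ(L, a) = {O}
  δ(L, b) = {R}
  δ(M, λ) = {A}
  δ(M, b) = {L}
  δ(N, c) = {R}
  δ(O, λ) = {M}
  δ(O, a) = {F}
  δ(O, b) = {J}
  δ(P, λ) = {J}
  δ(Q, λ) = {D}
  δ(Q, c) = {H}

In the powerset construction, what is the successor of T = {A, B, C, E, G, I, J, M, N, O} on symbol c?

I on c → {M}.
N on c → {R}.
No c-transition from A, B, C, E, G, J, M, O.
Union after reading c: {M, R}.
Now take the λ-closure:
From M via λ: add A.
From A via λ: add B, G.
From B via λ: add O.
No new states can be added; the closed set is {A, B, G, M, O, R}.

{A, B, G, M, O, R}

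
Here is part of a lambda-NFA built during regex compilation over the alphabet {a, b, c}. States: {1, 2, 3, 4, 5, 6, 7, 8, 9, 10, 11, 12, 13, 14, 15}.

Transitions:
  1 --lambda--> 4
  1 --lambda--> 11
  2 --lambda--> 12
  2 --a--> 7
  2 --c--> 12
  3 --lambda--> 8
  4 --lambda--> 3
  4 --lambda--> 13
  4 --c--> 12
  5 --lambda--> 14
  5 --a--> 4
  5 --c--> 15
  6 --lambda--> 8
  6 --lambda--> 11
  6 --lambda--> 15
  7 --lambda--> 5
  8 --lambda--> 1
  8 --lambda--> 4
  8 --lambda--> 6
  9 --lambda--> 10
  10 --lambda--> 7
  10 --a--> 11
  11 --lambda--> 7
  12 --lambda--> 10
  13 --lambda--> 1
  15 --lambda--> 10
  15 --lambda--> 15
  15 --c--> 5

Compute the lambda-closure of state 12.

{5, 7, 10, 12, 14}

Start with {12}.
From 12 via lambda: add 10.
From 10 via lambda: add 7.
From 7 via lambda: add 5.
From 5 via lambda: add 14.
No new states can be added; the closed set is {5, 7, 10, 12, 14}.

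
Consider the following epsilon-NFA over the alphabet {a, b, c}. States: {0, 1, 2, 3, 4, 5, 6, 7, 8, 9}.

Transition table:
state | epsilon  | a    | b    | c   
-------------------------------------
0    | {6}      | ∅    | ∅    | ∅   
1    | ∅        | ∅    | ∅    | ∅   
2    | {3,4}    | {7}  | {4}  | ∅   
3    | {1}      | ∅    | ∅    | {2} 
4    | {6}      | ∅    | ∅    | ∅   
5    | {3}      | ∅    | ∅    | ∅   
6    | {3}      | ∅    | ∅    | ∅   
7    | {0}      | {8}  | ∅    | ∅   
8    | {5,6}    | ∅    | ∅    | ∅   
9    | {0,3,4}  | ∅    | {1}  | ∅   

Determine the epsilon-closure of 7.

Start with {7}.
From 7 via epsilon: add 0.
From 0 via epsilon: add 6.
From 6 via epsilon: add 3.
From 3 via epsilon: add 1.
No new states can be added; the closed set is {0, 1, 3, 6, 7}.

{0, 1, 3, 6, 7}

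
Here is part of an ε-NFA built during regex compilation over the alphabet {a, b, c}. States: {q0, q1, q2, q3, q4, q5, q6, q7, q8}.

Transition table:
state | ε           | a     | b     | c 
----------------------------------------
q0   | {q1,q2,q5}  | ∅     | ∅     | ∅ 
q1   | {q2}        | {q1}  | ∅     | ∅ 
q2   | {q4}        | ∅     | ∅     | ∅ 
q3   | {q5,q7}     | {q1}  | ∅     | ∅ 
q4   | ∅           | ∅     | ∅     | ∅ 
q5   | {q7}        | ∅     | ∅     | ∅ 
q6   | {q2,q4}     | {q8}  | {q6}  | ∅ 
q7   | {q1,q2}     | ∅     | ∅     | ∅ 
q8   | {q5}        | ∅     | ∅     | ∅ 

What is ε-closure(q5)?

{q1, q2, q4, q5, q7}

Start with {q5}.
From q5 via ε: add q7.
From q7 via ε: add q1, q2.
From q2 via ε: add q4.
No new states can be added; the closed set is {q1, q2, q4, q5, q7}.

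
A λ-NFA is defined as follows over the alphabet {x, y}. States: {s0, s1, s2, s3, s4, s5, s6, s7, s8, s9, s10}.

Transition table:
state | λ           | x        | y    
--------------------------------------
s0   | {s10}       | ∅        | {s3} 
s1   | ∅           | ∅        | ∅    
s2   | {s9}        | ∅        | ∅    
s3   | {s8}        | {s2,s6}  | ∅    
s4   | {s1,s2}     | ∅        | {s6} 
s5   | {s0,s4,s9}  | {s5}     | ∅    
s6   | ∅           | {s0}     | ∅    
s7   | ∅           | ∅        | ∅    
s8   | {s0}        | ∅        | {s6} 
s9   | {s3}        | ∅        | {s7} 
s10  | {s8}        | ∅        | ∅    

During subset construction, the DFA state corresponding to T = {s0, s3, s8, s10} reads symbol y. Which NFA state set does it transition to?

s0 on y → {s3}.
s8 on y → {s6}.
No y-transition from s3, s10.
Union after reading y: {s3, s6}.
Now take the λ-closure:
From s3 via λ: add s8.
From s8 via λ: add s0.
From s0 via λ: add s10.
No new states can be added; the closed set is {s0, s3, s6, s8, s10}.

{s0, s3, s6, s8, s10}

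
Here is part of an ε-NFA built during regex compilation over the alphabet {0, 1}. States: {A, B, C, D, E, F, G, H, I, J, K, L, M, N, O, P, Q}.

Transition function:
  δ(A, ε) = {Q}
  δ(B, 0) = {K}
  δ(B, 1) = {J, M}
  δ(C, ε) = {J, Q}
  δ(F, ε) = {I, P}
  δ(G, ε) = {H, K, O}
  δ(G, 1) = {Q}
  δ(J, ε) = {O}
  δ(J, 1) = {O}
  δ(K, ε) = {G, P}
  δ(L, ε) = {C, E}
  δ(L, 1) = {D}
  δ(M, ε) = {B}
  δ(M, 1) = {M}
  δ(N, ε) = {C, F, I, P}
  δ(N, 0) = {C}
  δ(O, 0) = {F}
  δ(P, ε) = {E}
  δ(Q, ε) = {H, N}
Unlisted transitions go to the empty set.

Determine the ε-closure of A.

{A, C, E, F, H, I, J, N, O, P, Q}

Start with {A}.
From A via ε: add Q.
From Q via ε: add H, N.
From N via ε: add C, F, I, P.
From C via ε: add J.
From P via ε: add E.
From J via ε: add O.
No new states can be added; the closed set is {A, C, E, F, H, I, J, N, O, P, Q}.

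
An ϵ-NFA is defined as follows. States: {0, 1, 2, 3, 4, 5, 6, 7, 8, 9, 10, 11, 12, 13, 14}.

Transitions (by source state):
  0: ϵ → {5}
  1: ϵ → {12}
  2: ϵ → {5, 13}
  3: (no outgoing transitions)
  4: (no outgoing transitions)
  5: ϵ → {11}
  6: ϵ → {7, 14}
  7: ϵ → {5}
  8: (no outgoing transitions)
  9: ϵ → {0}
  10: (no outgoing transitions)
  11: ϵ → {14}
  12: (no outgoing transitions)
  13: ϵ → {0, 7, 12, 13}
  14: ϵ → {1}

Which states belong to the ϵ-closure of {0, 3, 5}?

Start with {0, 3, 5}.
From 5 via ϵ: add 11.
From 11 via ϵ: add 14.
From 14 via ϵ: add 1.
From 1 via ϵ: add 12.
No new states can be added; the closed set is {0, 1, 3, 5, 11, 12, 14}.

{0, 1, 3, 5, 11, 12, 14}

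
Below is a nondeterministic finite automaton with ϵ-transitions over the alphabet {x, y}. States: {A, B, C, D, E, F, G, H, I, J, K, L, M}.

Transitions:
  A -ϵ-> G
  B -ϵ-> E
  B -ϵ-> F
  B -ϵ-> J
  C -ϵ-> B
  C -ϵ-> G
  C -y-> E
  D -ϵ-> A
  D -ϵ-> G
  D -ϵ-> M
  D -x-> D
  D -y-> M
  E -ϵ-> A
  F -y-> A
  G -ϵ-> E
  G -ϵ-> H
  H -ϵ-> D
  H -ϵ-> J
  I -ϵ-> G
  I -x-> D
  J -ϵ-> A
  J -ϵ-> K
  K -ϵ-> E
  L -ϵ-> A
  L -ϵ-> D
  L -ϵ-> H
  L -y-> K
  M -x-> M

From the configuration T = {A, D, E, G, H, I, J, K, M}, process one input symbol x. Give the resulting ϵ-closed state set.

{A, D, E, G, H, J, K, M}

D on x → {D}.
I on x → {D}.
M on x → {M}.
No x-transition from A, E, G, H, J, K.
Union after reading x: {D, M}.
Now take the ϵ-closure:
From D via ϵ: add A, G.
From G via ϵ: add E, H.
From H via ϵ: add J.
From J via ϵ: add K.
No new states can be added; the closed set is {A, D, E, G, H, J, K, M}.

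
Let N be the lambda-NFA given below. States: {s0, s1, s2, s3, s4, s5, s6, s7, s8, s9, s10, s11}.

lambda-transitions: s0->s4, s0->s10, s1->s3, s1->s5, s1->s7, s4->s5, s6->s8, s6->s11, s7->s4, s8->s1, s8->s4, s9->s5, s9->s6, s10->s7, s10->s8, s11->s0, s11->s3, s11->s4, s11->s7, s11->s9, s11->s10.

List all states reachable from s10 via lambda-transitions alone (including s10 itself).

{s1, s3, s4, s5, s7, s8, s10}

Start with {s10}.
From s10 via lambda: add s7, s8.
From s7 via lambda: add s4.
From s8 via lambda: add s1.
From s1 via lambda: add s3, s5.
No new states can be added; the closed set is {s1, s3, s4, s5, s7, s8, s10}.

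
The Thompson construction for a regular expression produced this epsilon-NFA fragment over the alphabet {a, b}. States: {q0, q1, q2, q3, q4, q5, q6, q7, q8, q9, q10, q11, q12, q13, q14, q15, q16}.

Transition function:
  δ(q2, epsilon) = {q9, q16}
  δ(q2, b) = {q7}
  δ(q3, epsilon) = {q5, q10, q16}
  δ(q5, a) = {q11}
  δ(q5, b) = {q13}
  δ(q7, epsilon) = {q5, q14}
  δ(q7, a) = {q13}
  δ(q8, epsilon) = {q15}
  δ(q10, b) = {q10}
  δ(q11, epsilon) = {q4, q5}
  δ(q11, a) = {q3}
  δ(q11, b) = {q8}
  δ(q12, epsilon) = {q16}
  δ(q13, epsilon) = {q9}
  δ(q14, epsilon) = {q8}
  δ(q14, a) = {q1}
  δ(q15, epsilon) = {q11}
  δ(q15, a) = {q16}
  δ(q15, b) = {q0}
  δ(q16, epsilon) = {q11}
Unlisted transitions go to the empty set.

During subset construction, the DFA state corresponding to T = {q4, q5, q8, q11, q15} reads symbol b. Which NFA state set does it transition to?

q5 on b → {q13}.
q11 on b → {q8}.
q15 on b → {q0}.
No b-transition from q4, q8.
Union after reading b: {q0, q8, q13}.
Now take the epsilon-closure:
From q8 via epsilon: add q15.
From q13 via epsilon: add q9.
From q15 via epsilon: add q11.
From q11 via epsilon: add q4, q5.
No new states can be added; the closed set is {q0, q4, q5, q8, q9, q11, q13, q15}.

{q0, q4, q5, q8, q9, q11, q13, q15}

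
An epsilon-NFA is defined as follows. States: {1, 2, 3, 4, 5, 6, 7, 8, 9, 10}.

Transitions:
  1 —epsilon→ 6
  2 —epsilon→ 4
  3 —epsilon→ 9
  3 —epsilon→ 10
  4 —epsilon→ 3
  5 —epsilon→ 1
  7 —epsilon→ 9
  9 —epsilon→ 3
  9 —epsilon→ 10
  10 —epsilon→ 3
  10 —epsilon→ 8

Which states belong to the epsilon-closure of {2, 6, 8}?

{2, 3, 4, 6, 8, 9, 10}

Start with {2, 6, 8}.
From 2 via epsilon: add 4.
From 4 via epsilon: add 3.
From 3 via epsilon: add 9, 10.
No new states can be added; the closed set is {2, 3, 4, 6, 8, 9, 10}.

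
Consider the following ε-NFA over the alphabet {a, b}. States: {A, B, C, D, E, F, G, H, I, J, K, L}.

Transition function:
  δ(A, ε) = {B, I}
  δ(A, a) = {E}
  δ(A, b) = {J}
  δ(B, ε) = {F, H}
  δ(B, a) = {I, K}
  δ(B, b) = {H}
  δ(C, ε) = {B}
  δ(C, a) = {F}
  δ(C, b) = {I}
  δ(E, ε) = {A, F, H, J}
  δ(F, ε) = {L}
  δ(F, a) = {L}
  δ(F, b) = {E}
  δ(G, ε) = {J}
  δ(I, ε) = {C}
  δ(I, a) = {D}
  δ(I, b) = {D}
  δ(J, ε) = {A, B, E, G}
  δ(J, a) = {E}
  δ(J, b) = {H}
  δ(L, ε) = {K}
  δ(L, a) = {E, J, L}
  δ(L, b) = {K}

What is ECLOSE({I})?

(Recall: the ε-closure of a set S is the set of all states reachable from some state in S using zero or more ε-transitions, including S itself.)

{B, C, F, H, I, K, L}

Start with {I}.
From I via ε: add C.
From C via ε: add B.
From B via ε: add F, H.
From F via ε: add L.
From L via ε: add K.
No new states can be added; the closed set is {B, C, F, H, I, K, L}.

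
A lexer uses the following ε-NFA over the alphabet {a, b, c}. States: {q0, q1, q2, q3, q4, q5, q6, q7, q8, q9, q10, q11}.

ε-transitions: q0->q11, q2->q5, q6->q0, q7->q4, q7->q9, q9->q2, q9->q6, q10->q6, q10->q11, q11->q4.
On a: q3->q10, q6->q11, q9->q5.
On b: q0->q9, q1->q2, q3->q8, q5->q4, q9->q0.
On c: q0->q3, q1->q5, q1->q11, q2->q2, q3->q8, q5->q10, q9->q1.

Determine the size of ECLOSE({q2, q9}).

7

Start with {q2, q9}.
From q2 via ε: add q5.
From q9 via ε: add q6.
From q6 via ε: add q0.
From q0 via ε: add q11.
From q11 via ε: add q4.
ε-closure = {q0, q2, q4, q5, q6, q9, q11}, which has 7 states.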